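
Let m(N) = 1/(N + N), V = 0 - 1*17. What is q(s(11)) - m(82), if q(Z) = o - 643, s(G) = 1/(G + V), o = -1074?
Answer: -281589/164 ≈ -1717.0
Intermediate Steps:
V = -17 (V = 0 - 17 = -17)
m(N) = 1/(2*N)
s(G) = 1/(-17 + G) (s(G) = 1/(G - 17) = 1/(-17 + G))
q(Z) = -1717 (q(Z) = -1074 - 643 = -1717)
q(s(11)) - m(82) = -1717 - 1/(2*82) = -1717 - 1*1/164 = -1717 - 1/164 = -281589/164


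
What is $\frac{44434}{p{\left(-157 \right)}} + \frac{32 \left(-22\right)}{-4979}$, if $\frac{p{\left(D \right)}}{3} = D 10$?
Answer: $- \frac{108960523}{11725545} \approx -9.2926$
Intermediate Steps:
$p{\left(D \right)} = 30 D$ ($p{\left(D \right)} = 3 D 10 = 3 \cdot 10 D = 30 D$)
$\frac{44434}{p{\left(-157 \right)}} + \frac{32 \left(-22\right)}{-4979} = \frac{44434}{30 \left(-157\right)} + \frac{32 \left(-22\right)}{-4979} = \frac{44434}{-4710} - - \frac{704}{4979} = 44434 \left(- \frac{1}{4710}\right) + \frac{704}{4979} = - \frac{22217}{2355} + \frac{704}{4979} = - \frac{108960523}{11725545}$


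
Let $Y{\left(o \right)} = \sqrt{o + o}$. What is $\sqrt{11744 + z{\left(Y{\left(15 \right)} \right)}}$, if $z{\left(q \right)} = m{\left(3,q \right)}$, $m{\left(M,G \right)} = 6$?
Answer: $5 \sqrt{470} \approx 108.4$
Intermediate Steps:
$Y{\left(o \right)} = \sqrt{2} \sqrt{o}$ ($Y{\left(o \right)} = \sqrt{2 o} = \sqrt{2} \sqrt{o}$)
$z{\left(q \right)} = 6$
$\sqrt{11744 + z{\left(Y{\left(15 \right)} \right)}} = \sqrt{11744 + 6} = \sqrt{11750} = 5 \sqrt{470}$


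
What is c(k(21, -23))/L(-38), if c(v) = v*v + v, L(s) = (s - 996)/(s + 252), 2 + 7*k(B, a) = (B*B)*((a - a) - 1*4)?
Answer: -332384158/25333 ≈ -13121.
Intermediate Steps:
k(B, a) = -2/7 - 4*B²/7 (k(B, a) = -2/7 + ((B*B)*((a - a) - 1*4))/7 = -2/7 + (B²*(0 - 4))/7 = -2/7 + (B²*(-4))/7 = -2/7 + (-4*B²)/7 = -2/7 - 4*B²/7)
L(s) = (-996 + s)/(252 + s)
c(v) = v + v² (c(v) = v² + v = v + v²)
c(k(21, -23))/L(-38) = ((-2/7 - 4/7*21²)*(1 + (-2/7 - 4/7*21²)))/(((-996 - 38)/(252 - 38))) = ((-2/7 - 4/7*441)*(1 + (-2/7 - 4/7*441)))/((-1034/214)) = ((-2/7 - 252)*(1 + (-2/7 - 252)))/(((1/214)*(-1034))) = (-1766*(1 - 1766/7)/7)/(-517/107) = -1766/7*(-1759/7)*(-107/517) = (3106394/49)*(-107/517) = -332384158/25333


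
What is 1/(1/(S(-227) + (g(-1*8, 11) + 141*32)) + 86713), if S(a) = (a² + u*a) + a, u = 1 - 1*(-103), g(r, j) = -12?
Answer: 32194/2791638323 ≈ 1.1532e-5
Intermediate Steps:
u = 104 (u = 1 + 103 = 104)
S(a) = a² + 105*a (S(a) = (a² + 104*a) + a = a² + 105*a)
1/(1/(S(-227) + (g(-1*8, 11) + 141*32)) + 86713) = 1/(1/(-227*(105 - 227) + (-12 + 141*32)) + 86713) = 1/(1/(-227*(-122) + (-12 + 4512)) + 86713) = 1/(1/(27694 + 4500) + 86713) = 1/(1/32194 + 86713) = 1/(2791638323/32194) = 32194/2791638323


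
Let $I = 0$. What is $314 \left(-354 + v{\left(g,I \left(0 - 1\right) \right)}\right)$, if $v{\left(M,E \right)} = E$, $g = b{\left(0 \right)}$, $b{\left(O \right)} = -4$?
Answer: $-111156$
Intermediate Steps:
$g = -4$
$314 \left(-354 + v{\left(g,I \left(0 - 1\right) \right)}\right) = 314 \left(-354 + 0 \left(0 - 1\right)\right) = 314 \left(-354 + 0 \left(-1\right)\right) = 314 \left(-354 + 0\right) = 314 \left(-354\right) = -111156$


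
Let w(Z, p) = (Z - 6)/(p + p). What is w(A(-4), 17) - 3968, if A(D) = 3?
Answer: -134915/34 ≈ -3968.1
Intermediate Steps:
w(Z, p) = (-6 + Z)/(2*p) (w(Z, p) = (-6 + Z)/((2*p)) = (-6 + Z)*(1/(2*p)) = (-6 + Z)/(2*p))
w(A(-4), 17) - 3968 = (½)*(-6 + 3)/17 - 3968 = (½)*(1/17)*(-3) - 3968 = -3/34 - 3968 = -134915/34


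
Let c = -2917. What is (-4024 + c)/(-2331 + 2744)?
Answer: -6941/413 ≈ -16.806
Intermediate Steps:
(-4024 + c)/(-2331 + 2744) = (-4024 - 2917)/(-2331 + 2744) = -6941/413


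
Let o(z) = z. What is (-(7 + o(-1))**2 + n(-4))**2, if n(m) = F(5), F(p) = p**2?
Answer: 121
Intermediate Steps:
n(m) = 25 (n(m) = 5**2 = 25)
(-(7 + o(-1))**2 + n(-4))**2 = (-(7 - 1)**2 + 25)**2 = (-1*6**2 + 25)**2 = (-1*36 + 25)**2 = (-36 + 25)**2 = (-11)**2 = 121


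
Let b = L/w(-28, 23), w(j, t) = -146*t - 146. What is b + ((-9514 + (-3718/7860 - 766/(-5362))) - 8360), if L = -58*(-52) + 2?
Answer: -143589983081/8032920 ≈ -17875.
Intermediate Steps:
w(j, t) = -146 - 146*t
L = 3018 (L = 3016 + 2 = 3018)
b = -503/584 (b = 3018/(-146 - 146*23) = 3018/(-146 - 3358) = 3018/(-3504) = 3018*(-1/3504) = -503/584 ≈ -0.86130)
b + ((-9514 + (-3718/7860 - 766/(-5362))) - 8360) = -503/584 + ((-9514 + (-3718/7860 - 766/(-5362))) - 8360) = -503/584 + ((-9514 + (-3718*1/7860 - 766*(-1/5362))) - 8360) = -503/584 + ((-9514 + (-1859/3930 + 1/7)) - 8360) = -503/584 + ((-9514 - 9083/27510) - 8360) = -503/584 + (-261739223/27510 - 8360) = -503/584 - 491722823/27510 = -143589983081/8032920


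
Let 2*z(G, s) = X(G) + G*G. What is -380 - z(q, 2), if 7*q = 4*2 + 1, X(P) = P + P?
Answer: -37447/98 ≈ -382.11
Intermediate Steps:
X(P) = 2*P
q = 9/7 (q = (4*2 + 1)/7 = (8 + 1)/7 = (⅐)*9 = 9/7 ≈ 1.2857)
z(G, s) = G + G²/2 (z(G, s) = (2*G + G*G)/2 = (2*G + G²)/2 = (G² + 2*G)/2 = G + G²/2)
-380 - z(q, 2) = -380 - 9*(2 + 9/7)/(2*7) = -380 - 9*23/(2*7*7) = -380 - 1*207/98 = -380 - 207/98 = -37447/98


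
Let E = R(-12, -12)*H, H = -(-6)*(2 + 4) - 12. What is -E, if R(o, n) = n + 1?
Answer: 264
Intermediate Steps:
R(o, n) = 1 + n
H = 24 (H = -(-6)*6 - 12 = -2*(-18) - 12 = 36 - 12 = 24)
E = -264 (E = (1 - 12)*24 = -11*24 = -264)
-E = -1*(-264) = 264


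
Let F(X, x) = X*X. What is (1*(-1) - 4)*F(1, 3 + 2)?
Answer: -5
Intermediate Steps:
F(X, x) = X²
(1*(-1) - 4)*F(1, 3 + 2) = (1*(-1) - 4)*1² = (-1 - 4)*1 = -5*1 = -5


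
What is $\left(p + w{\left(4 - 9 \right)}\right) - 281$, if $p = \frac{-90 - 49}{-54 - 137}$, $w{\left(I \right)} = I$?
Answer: $- \frac{54487}{191} \approx -285.27$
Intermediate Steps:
$p = \frac{139}{191}$ ($p = - \frac{139}{-191} = \left(-139\right) \left(- \frac{1}{191}\right) = \frac{139}{191} \approx 0.72775$)
$\left(p + w{\left(4 - 9 \right)}\right) - 281 = \left(\frac{139}{191} + \left(4 - 9\right)\right) - 281 = \left(\frac{139}{191} - 5\right) - 281 = - \frac{816}{191} - 281 = - \frac{54487}{191}$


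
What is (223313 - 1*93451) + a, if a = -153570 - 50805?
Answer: -74513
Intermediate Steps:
a = -204375
(223313 - 1*93451) + a = (223313 - 1*93451) - 204375 = (223313 - 93451) - 204375 = 129862 - 204375 = -74513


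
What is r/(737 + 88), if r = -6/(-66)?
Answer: 1/9075 ≈ 0.00011019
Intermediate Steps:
r = 1/11 (r = -6*(-1/66) = 1/11 ≈ 0.090909)
r/(737 + 88) = 1/(11*(737 + 88)) = (1/11)/825 = (1/11)*(1/825) = 1/9075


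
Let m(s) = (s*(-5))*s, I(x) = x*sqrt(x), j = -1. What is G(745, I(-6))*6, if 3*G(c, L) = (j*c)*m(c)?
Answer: 4134936250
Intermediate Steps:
I(x) = x**(3/2)
m(s) = -5*s**2 (m(s) = (-5*s)*s = -5*s**2)
G(c, L) = 5*c**3/3 (G(c, L) = ((-c)*(-5*c**2))/3 = (5*c**3)/3 = 5*c**3/3)
G(745, I(-6))*6 = ((5/3)*745**3)*6 = ((5/3)*413493625)*6 = (2067468125/3)*6 = 4134936250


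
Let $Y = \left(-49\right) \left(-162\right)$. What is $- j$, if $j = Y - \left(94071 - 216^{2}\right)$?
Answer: $39477$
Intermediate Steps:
$Y = 7938$
$j = -39477$ ($j = 7938 - \left(94071 - 216^{2}\right) = 7938 - \left(94071 - 46656\right) = 7938 - 47415 = -39477$)
$- j = \left(-1\right) \left(-39477\right) = 39477$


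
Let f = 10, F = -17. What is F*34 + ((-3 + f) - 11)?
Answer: -582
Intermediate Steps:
F*34 + ((-3 + f) - 11) = -17*34 + ((-3 + 10) - 11) = -578 + (7 - 11) = -578 - 4 = -582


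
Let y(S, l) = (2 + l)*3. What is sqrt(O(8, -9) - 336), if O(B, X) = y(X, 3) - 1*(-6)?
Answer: 3*I*sqrt(35) ≈ 17.748*I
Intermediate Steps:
y(S, l) = 6 + 3*l
O(B, X) = 21 (O(B, X) = (6 + 3*3) - 1*(-6) = (6 + 9) + 6 = 15 + 6 = 21)
sqrt(O(8, -9) - 336) = sqrt(21 - 336) = sqrt(-315) = 3*I*sqrt(35)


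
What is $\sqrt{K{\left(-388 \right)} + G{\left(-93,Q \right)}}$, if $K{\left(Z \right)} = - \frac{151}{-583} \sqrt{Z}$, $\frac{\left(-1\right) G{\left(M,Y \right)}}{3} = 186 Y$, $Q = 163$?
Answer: $\frac{\sqrt{-30914264106 + 176066 i \sqrt{97}}}{583} \approx 0.0084583 + 301.59 i$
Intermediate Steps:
$G{\left(M,Y \right)} = - 558 Y$ ($G{\left(M,Y \right)} = - 3 \cdot 186 Y = - 558 Y$)
$K{\left(Z \right)} = \frac{151 \sqrt{Z}}{583}$ ($K{\left(Z \right)} = \left(-151\right) \left(- \frac{1}{583}\right) \sqrt{Z} = \frac{151 \sqrt{Z}}{583}$)
$\sqrt{K{\left(-388 \right)} + G{\left(-93,Q \right)}} = \sqrt{\frac{151 \sqrt{-388}}{583} - 90954} = \sqrt{\frac{151 \cdot 2 i \sqrt{97}}{583} - 90954} = \sqrt{\frac{302 i \sqrt{97}}{583} - 90954} = \sqrt{-90954 + \frac{302 i \sqrt{97}}{583}}$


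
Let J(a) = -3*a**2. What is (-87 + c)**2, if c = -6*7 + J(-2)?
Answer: 19881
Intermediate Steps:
c = -54 (c = -6*7 - 3*(-2)**2 = -42 - 3*4 = -42 - 12 = -54)
(-87 + c)**2 = (-87 - 54)**2 = (-141)**2 = 19881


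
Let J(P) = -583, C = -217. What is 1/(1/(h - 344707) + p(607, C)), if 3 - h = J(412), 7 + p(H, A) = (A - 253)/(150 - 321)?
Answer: -19614897/83392046 ≈ -0.23521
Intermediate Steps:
p(H, A) = -944/171 - A/171 (p(H, A) = -7 + (A - 253)/(150 - 321) = -7 + (-253 + A)/(-171) = -7 + (-253 + A)*(-1/171) = -7 + (253/171 - A/171) = -944/171 - A/171)
h = 586 (h = 3 - 1*(-583) = 3 + 583 = 586)
1/(1/(h - 344707) + p(607, C)) = 1/(1/(586 - 344707) + (-944/171 - 1/171*(-217))) = 1/(1/(-344121) + (-944/171 + 217/171)) = 1/(-1/344121 - 727/171) = 1/(-83392046/19614897) = -19614897/83392046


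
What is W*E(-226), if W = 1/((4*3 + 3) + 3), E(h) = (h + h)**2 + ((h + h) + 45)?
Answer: 203897/18 ≈ 11328.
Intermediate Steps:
E(h) = 45 + 2*h + 4*h**2 (E(h) = (2*h)**2 + (2*h + 45) = 4*h**2 + (45 + 2*h) = 45 + 2*h + 4*h**2)
W = 1/18 (W = 1/((12 + 3) + 3) = 1/(15 + 3) = 1/18 ≈ 0.055556)
W*E(-226) = (45 + 2*(-226) + 4*(-226)**2)/18 = (45 - 452 + 4*51076)/18 = (45 - 452 + 204304)/18 = (1/18)*203897 = 203897/18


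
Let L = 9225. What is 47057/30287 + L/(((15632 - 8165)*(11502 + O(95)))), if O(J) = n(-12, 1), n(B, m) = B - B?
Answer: 449087807257/289023571062 ≈ 1.5538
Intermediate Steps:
n(B, m) = 0
O(J) = 0
47057/30287 + L/(((15632 - 8165)*(11502 + O(95)))) = 47057/30287 + 9225/(((15632 - 8165)*(11502 + 0))) = 47057*(1/30287) + 9225/((7467*11502)) = 47057/30287 + 9225/85885434 = 47057/30287 + 9225*(1/85885434) = 47057/30287 + 1025/9542826 = 449087807257/289023571062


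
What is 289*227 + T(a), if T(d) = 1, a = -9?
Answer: 65604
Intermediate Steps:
289*227 + T(a) = 289*227 + 1 = 65603 + 1 = 65604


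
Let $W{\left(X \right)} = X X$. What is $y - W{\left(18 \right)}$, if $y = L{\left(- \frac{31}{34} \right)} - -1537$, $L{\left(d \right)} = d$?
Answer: $\frac{41211}{34} \approx 1212.1$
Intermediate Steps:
$W{\left(X \right)} = X^{2}$
$y = \frac{52227}{34}$ ($y = - \frac{31}{34} - -1537 = \left(-31\right) \frac{1}{34} + 1537 = - \frac{31}{34} + 1537 = \frac{52227}{34} \approx 1536.1$)
$y - W{\left(18 \right)} = \frac{52227}{34} - 18^{2} = \frac{52227}{34} - 324 = \frac{41211}{34}$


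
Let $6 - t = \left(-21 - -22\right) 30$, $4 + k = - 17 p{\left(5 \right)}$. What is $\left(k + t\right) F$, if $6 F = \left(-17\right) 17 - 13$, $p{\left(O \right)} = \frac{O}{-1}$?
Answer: $-2869$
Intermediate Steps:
$p{\left(O \right)} = - O$ ($p{\left(O \right)} = O \left(-1\right) = - O$)
$k = 81$ ($k = -4 - 17 \left(\left(-1\right) 5\right) = -4 - -85 = -4 + 85 = 81$)
$t = -24$ ($t = 6 - \left(-21 - -22\right) 30 = 6 - \left(-21 + 22\right) 30 = 6 - 1 \cdot 30 = 6 - 30 = -24$)
$F = - \frac{151}{3}$ ($F = \frac{\left(-17\right) 17 - 13}{6} = \frac{-289 - 13}{6} = \frac{1}{6} \left(-302\right) = - \frac{151}{3} \approx -50.333$)
$\left(k + t\right) F = \left(81 - 24\right) \left(- \frac{151}{3}\right) = 57 \left(- \frac{151}{3}\right) = -2869$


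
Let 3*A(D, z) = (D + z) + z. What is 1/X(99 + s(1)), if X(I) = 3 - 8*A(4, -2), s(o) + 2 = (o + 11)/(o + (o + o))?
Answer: ⅓ ≈ 0.33333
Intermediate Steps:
s(o) = -2 + (11 + o)/(3*o) (s(o) = -2 + (o + 11)/(o + (o + o)) = -2 + (11 + o)/(o + 2*o) = -2 + (11 + o)/((3*o)) = -2 + (11 + o)*(1/(3*o)) = -2 + (11 + o)/(3*o))
A(D, z) = D/3 + 2*z/3 (A(D, z) = ((D + z) + z)/3 = (D + 2*z)/3 = D/3 + 2*z/3)
X(I) = 3 (X(I) = 3 - 8*((⅓)*4 + (⅔)*(-2)) = 3 - 8*(4/3 - 4/3) = 3 - 8*0 = 3 + 0 = 3)
1/X(99 + s(1)) = 1/3 = ⅓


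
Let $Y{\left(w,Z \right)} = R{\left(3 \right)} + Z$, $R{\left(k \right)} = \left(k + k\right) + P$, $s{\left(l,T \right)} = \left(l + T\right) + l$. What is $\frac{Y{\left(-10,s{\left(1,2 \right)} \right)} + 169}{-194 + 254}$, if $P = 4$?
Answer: $\frac{61}{20} \approx 3.05$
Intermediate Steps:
$s{\left(l,T \right)} = T + 2 l$ ($s{\left(l,T \right)} = \left(T + l\right) + l = T + 2 l$)
$R{\left(k \right)} = 4 + 2 k$ ($R{\left(k \right)} = \left(k + k\right) + 4 = 2 k + 4 = 4 + 2 k$)
$Y{\left(w,Z \right)} = 10 + Z$ ($Y{\left(w,Z \right)} = \left(4 + 2 \cdot 3\right) + Z = \left(4 + 6\right) + Z = 10 + Z$)
$\frac{Y{\left(-10,s{\left(1,2 \right)} \right)} + 169}{-194 + 254} = \frac{\left(10 + \left(2 + 2 \cdot 1\right)\right) + 169}{-194 + 254} = \frac{\left(10 + \left(2 + 2\right)\right) + 169}{60} = \left(\left(10 + 4\right) + 169\right) \frac{1}{60} = \left(14 + 169\right) \frac{1}{60} = 183 \cdot \frac{1}{60} = \frac{61}{20}$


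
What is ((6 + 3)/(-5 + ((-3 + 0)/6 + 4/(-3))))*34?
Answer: -1836/41 ≈ -44.781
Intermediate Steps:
((6 + 3)/(-5 + ((-3 + 0)/6 + 4/(-3))))*34 = (9/(-5 + (-3*1/6 + 4*(-1/3))))*34 = (9/(-5 + (-1/2 - 4/3)))*34 = (9/(-5 - 11/6))*34 = (9/(-41/6))*34 = (9*(-6/41))*34 = -54/41*34 = -1836/41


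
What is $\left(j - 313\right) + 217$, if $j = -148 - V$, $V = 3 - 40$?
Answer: $-207$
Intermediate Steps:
$V = -37$ ($V = 3 - 40 = -37$)
$j = -111$ ($j = -148 - -37 = -148 + 37 = -111$)
$\left(j - 313\right) + 217 = \left(-111 - 313\right) + 217 = -424 + 217 = -207$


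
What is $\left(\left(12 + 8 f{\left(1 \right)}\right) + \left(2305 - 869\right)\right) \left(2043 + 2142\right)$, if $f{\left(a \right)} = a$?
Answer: $6093360$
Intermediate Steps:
$\left(\left(12 + 8 f{\left(1 \right)}\right) + \left(2305 - 869\right)\right) \left(2043 + 2142\right) = \left(\left(12 + 8 \cdot 1\right) + \left(2305 - 869\right)\right) \left(2043 + 2142\right) = \left(\left(12 + 8\right) + \left(2305 - 869\right)\right) 4185 = \left(20 + 1436\right) 4185 = 1456 \cdot 4185 = 6093360$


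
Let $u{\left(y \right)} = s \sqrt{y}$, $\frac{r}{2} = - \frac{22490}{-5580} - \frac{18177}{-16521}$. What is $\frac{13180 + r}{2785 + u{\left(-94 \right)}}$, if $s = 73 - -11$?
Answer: $\frac{56441413523425}{12936149132517} - \frac{567454067740 i \sqrt{94}}{4312049710839} \approx 4.3631 - 1.2759 i$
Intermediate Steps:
$r = \frac{15766165}{1536453}$ ($r = 2 \left(- \frac{22490}{-5580} - \frac{18177}{-16521}\right) = 2 \left(\left(-22490\right) \left(- \frac{1}{5580}\right) - - \frac{6059}{5507}\right) = 2 \left(\frac{2249}{558} + \frac{6059}{5507}\right) = 2 \cdot \frac{15766165}{3072906} = \frac{15766165}{1536453} \approx 10.261$)
$s = 84$ ($s = 73 + 11 = 84$)
$u{\left(y \right)} = 84 \sqrt{y}$
$\frac{13180 + r}{2785 + u{\left(-94 \right)}} = \frac{13180 + \frac{15766165}{1536453}}{2785 + 84 \sqrt{-94}} = \frac{20266216705}{1536453 \left(2785 + 84 i \sqrt{94}\right)}$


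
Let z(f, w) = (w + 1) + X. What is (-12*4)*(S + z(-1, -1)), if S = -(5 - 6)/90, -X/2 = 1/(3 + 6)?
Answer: 152/15 ≈ 10.133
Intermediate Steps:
X = -2/9 (X = -2/(3 + 6) = -2/9 ≈ -0.22222)
z(f, w) = 7/9 + w (z(f, w) = (w + 1) - 2/9 = (1 + w) - 2/9 = 7/9 + w)
S = 1/90 (S = -1*(-1)*(1/90) = 1*(1/90) = 1/90 ≈ 0.011111)
(-12*4)*(S + z(-1, -1)) = (-12*4)*(1/90 + (7/9 - 1)) = -48*(1/90 - 2/9) = -48*(-19/90) = 152/15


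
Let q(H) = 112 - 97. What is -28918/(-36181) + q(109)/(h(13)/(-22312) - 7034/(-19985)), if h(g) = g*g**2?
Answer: 81756089384878/1363246568301 ≈ 59.972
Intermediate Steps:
q(H) = 15
h(g) = g**3
-28918/(-36181) + q(109)/(h(13)/(-22312) - 7034/(-19985)) = -28918/(-36181) + 15/(13**3/(-22312) - 7034/(-19985)) = -28918*(-1/36181) + 15/(2197*(-1/22312) - 7034*(-1/19985)) = 28918/36181 + 15/(-2197/22312 + 7034/19985) = 28918/36181 + 15/(113035563/445905320) = 28918/36181 + 15*(445905320/113035563) = 28918/36181 + 2229526600/37678521 = 81756089384878/1363246568301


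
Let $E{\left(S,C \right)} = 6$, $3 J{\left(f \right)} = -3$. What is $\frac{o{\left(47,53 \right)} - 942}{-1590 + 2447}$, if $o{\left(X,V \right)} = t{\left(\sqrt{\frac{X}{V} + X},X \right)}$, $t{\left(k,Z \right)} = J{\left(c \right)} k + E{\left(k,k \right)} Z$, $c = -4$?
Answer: $- \frac{660}{857} - \frac{3 \sqrt{14946}}{45421} \approx -0.7782$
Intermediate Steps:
$J{\left(f \right)} = -1$ ($J{\left(f \right)} = \frac{1}{3} \left(-3\right) = -1$)
$t{\left(k,Z \right)} = - k + 6 Z$
$o{\left(X,V \right)} = - \sqrt{X + \frac{X}{V}} + 6 X$ ($o{\left(X,V \right)} = - \sqrt{\frac{X}{V} + X} + 6 X = - \sqrt{X + \frac{X}{V}} + 6 X$)
$\frac{o{\left(47,53 \right)} - 942}{-1590 + 2447} = \frac{\left(- \sqrt{47 + \frac{47}{53}} + 6 \cdot 47\right) - 942}{-1590 + 2447} = \frac{\left(- \sqrt{47 + 47 \cdot \frac{1}{53}} + 282\right) - 942}{857} = \left(\left(- \sqrt{47 + \frac{47}{53}} + 282\right) - 942\right) \frac{1}{857} = \left(\left(- \sqrt{\frac{2538}{53}} + 282\right) - 942\right) \frac{1}{857} = \left(\left(- \frac{3 \sqrt{14946}}{53} + 282\right) - 942\right) \frac{1}{857} = \left(\left(282 - \frac{3 \sqrt{14946}}{53}\right) - 942\right) \frac{1}{857} = \left(-660 - \frac{3 \sqrt{14946}}{53}\right) \frac{1}{857} = - \frac{660}{857} - \frac{3 \sqrt{14946}}{45421}$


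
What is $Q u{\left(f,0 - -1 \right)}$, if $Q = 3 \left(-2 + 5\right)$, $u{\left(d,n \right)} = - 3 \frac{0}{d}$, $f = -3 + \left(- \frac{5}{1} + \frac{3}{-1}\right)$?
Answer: $0$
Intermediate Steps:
$f = -11$ ($f = -3 + \left(\left(-5\right) 1 + 3 \left(-1\right)\right) = -3 - 8 = -11$)
$u{\left(d,n \right)} = 0$ ($u{\left(d,n \right)} = \left(-3\right) 0 = 0$)
$Q = 9$ ($Q = 3 \cdot 3 = 9$)
$Q u{\left(f,0 - -1 \right)} = 9 \cdot 0 = 0$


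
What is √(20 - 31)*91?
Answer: 91*I*√11 ≈ 301.81*I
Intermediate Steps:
√(20 - 31)*91 = √(-11)*91 = (I*√11)*91 = 91*I*√11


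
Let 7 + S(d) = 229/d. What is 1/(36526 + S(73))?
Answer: 73/2666116 ≈ 2.7381e-5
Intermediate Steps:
S(d) = -7 + 229/d
1/(36526 + S(73)) = 1/(36526 + (-7 + 229/73)) = 1/(36526 - 282/73) = 1/(2666116/73) = 73/2666116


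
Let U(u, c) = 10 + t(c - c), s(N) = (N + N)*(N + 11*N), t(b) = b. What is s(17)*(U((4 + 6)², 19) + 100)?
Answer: 762960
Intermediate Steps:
s(N) = 24*N² (s(N) = (2*N)*(12*N) = 24*N²)
U(u, c) = 10 (U(u, c) = 10 + (c - c) = 10 + 0 = 10)
s(17)*(U((4 + 6)², 19) + 100) = (24*17²)*(10 + 100) = (24*289)*110 = 6936*110 = 762960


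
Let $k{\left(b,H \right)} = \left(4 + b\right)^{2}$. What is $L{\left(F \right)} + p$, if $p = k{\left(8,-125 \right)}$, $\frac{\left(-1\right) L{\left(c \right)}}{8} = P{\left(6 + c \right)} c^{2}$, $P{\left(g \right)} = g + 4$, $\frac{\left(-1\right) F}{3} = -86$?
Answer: $-142713072$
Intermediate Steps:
$F = 258$ ($F = \left(-3\right) \left(-86\right) = 258$)
$P{\left(g \right)} = 4 + g$
$L{\left(c \right)} = - 8 c^{2} \left(10 + c\right)$ ($L{\left(c \right)} = - 8 \left(4 + \left(6 + c\right)\right) c^{2} = - 8 \left(10 + c\right) c^{2} = - 8 c^{2} \left(10 + c\right)$)
$p = 144$ ($p = \left(4 + 8\right)^{2} = 12^{2} = 144$)
$L{\left(F \right)} + p = 8 \cdot 258^{2} \left(-10 - 258\right) + 144 = 8 \cdot 66564 \left(-10 - 258\right) + 144 = 8 \cdot 66564 \left(-268\right) + 144 = -142713216 + 144 = -142713072$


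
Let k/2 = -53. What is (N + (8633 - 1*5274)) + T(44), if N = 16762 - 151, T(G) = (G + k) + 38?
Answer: 19946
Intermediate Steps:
k = -106 (k = 2*(-53) = -106)
T(G) = -68 + G (T(G) = (G - 106) + 38 = (-106 + G) + 38 = -68 + G)
N = 16611
(N + (8633 - 1*5274)) + T(44) = (16611 + (8633 - 1*5274)) + (-68 + 44) = (16611 + (8633 - 5274)) - 24 = (16611 + 3359) - 24 = 19970 - 24 = 19946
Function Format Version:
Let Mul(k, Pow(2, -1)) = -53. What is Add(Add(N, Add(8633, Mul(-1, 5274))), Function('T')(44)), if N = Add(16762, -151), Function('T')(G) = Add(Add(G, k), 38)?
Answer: 19946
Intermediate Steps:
k = -106 (k = Mul(2, -53) = -106)
Function('T')(G) = Add(-68, G) (Function('T')(G) = Add(Add(G, -106), 38) = Add(Add(-106, G), 38) = Add(-68, G))
N = 16611
Add(Add(N, Add(8633, Mul(-1, 5274))), Function('T')(44)) = Add(Add(16611, Add(8633, Mul(-1, 5274))), Add(-68, 44)) = Add(Add(16611, Add(8633, -5274)), -24) = Add(Add(16611, 3359), -24) = Add(19970, -24) = 19946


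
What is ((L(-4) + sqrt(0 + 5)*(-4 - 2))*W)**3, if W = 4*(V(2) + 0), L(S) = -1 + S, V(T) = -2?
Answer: 1446400 + 783360*sqrt(5) ≈ 3.1980e+6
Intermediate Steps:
W = -8 (W = 4*(-2 + 0) = 4*(-2) = -8)
((L(-4) + sqrt(0 + 5)*(-4 - 2))*W)**3 = (((-1 - 4) + sqrt(0 + 5)*(-4 - 2))*(-8))**3 = ((-5 + sqrt(5)*(-6))*(-8))**3 = ((-5 - 6*sqrt(5))*(-8))**3 = (40 + 48*sqrt(5))**3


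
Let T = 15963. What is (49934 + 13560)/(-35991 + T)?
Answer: -31747/10014 ≈ -3.1703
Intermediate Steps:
(49934 + 13560)/(-35991 + T) = (49934 + 13560)/(-35991 + 15963) = 63494/(-20028) = 63494*(-1/20028) = -31747/10014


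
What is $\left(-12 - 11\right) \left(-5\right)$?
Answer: $115$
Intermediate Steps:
$\left(-12 - 11\right) \left(-5\right) = \left(-23\right) \left(-5\right) = 115$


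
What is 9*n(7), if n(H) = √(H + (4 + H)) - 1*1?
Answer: -9 + 27*√2 ≈ 29.184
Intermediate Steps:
n(H) = -1 + √(4 + 2*H) (n(H) = √(4 + 2*H) - 1 = -1 + √(4 + 2*H))
9*n(7) = 9*(-1 + √(4 + 2*7)) = 9*(-1 + √(4 + 14)) = 9*(-1 + √18) = 9*(-1 + 3*√2) = -9 + 27*√2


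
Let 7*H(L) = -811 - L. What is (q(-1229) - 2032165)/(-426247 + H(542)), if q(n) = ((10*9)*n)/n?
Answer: 14224525/2985082 ≈ 4.7652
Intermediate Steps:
H(L) = -811/7 - L/7 (H(L) = (-811 - L)/7 = -811/7 - L/7)
q(n) = 90 (q(n) = (90*n)/n = 90)
(q(-1229) - 2032165)/(-426247 + H(542)) = (90 - 2032165)/(-426247 + (-811/7 - 1/7*542)) = -2032075/(-426247 + (-811/7 - 542/7)) = -2032075/(-426247 - 1353/7) = -2032075/(-2985082/7) = -2032075*(-7/2985082) = 14224525/2985082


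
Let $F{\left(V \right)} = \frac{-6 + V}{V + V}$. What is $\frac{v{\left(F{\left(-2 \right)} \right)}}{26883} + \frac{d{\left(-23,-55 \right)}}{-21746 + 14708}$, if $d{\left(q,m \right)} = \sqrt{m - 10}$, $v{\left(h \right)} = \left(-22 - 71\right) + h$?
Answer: $- \frac{91}{26883} - \frac{i \sqrt{65}}{7038} \approx -0.003385 - 0.0011455 i$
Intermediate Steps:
$F{\left(V \right)} = \frac{-6 + V}{2 V}$
$v{\left(h \right)} = -93 + h$
$d{\left(q,m \right)} = \sqrt{-10 + m}$
$\frac{v{\left(F{\left(-2 \right)} \right)}}{26883} + \frac{d{\left(-23,-55 \right)}}{-21746 + 14708} = \frac{-93 + \frac{-6 - 2}{2 \left(-2\right)}}{26883} + \frac{\sqrt{-10 - 55}}{-21746 + 14708} = \left(-93 + \frac{1}{2} \left(- \frac{1}{2}\right) \left(-8\right)\right) \frac{1}{26883} + \frac{\sqrt{-65}}{-7038} = \left(-93 + 2\right) \frac{1}{26883} + i \sqrt{65} \left(- \frac{1}{7038}\right) = \left(-91\right) \frac{1}{26883} - \frac{i \sqrt{65}}{7038} = - \frac{91}{26883} - \frac{i \sqrt{65}}{7038}$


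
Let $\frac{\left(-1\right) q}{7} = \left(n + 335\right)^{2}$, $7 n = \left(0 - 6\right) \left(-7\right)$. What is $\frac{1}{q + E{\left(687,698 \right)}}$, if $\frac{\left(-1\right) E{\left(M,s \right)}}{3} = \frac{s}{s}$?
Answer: $- \frac{1}{813970} \approx -1.2285 \cdot 10^{-6}$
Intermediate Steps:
$E{\left(M,s \right)} = -3$ ($E{\left(M,s \right)} = - 3 \frac{s}{s} = \left(-3\right) 1 = -3$)
$n = 6$ ($n = \frac{\left(0 - 6\right) \left(-7\right)}{7} = \frac{\left(-6\right) \left(-7\right)}{7} = \frac{1}{7} \cdot 42 = 6$)
$q = -813967$ ($q = - 7 \left(6 + 335\right)^{2} = - 7 \cdot 341^{2} = \left(-7\right) 116281 = -813967$)
$\frac{1}{q + E{\left(687,698 \right)}} = \frac{1}{-813967 - 3} = \frac{1}{-813970} = - \frac{1}{813970}$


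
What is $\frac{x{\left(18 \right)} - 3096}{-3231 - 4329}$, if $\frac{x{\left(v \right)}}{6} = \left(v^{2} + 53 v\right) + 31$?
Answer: $- \frac{793}{1260} \approx -0.62936$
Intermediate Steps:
$x{\left(v \right)} = 186 + 6 v^{2} + 318 v$ ($x{\left(v \right)} = 6 \left(\left(v^{2} + 53 v\right) + 31\right) = 6 \left(31 + v^{2} + 53 v\right) = 186 + 6 v^{2} + 318 v$)
$\frac{x{\left(18 \right)} - 3096}{-3231 - 4329} = \frac{\left(186 + 6 \cdot 18^{2} + 318 \cdot 18\right) - 3096}{-3231 - 4329} = \frac{\left(186 + 6 \cdot 324 + 5724\right) - 3096}{-7560} = \left(\left(186 + 1944 + 5724\right) - 3096\right) \left(- \frac{1}{7560}\right) = \left(7854 - 3096\right) \left(- \frac{1}{7560}\right) = 4758 \left(- \frac{1}{7560}\right) = - \frac{793}{1260}$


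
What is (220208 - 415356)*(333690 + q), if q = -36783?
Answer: -57940807236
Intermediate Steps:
(220208 - 415356)*(333690 + q) = (220208 - 415356)*(333690 - 36783) = -195148*296907 = -57940807236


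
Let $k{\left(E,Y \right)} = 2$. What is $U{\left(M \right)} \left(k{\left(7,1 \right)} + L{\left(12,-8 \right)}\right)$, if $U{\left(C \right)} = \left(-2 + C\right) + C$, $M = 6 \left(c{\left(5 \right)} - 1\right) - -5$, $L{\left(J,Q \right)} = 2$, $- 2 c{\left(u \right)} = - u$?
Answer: $104$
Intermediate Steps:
$c{\left(u \right)} = \frac{u}{2}$ ($c{\left(u \right)} = - \frac{\left(-1\right) u}{2} = \frac{u}{2}$)
$M = 14$ ($M = 6 \left(\frac{1}{2} \cdot 5 - 1\right) - -5 = 6 \left(\frac{5}{2} - 1\right) + 5 = 6 \cdot \frac{3}{2} + 5 = 9 + 5 = 14$)
$U{\left(C \right)} = -2 + 2 C$
$U{\left(M \right)} \left(k{\left(7,1 \right)} + L{\left(12,-8 \right)}\right) = \left(-2 + 2 \cdot 14\right) \left(2 + 2\right) = \left(-2 + 28\right) 4 = 26 \cdot 4 = 104$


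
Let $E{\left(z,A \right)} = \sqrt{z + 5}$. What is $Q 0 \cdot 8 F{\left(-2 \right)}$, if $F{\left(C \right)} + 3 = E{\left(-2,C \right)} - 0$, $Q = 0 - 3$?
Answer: $0$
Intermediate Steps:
$E{\left(z,A \right)} = \sqrt{5 + z}$
$Q = -3$ ($Q = 0 - 3 = -3$)
$F{\left(C \right)} = -3 + \sqrt{3}$ ($F{\left(C \right)} = -3 + \left(\sqrt{5 - 2} - 0\right) = -3 + \left(\sqrt{3} + 0\right) = -3 + \sqrt{3}$)
$Q 0 \cdot 8 F{\left(-2 \right)} = \left(-3\right) 0 \cdot 8 \left(-3 + \sqrt{3}\right) = 0 \cdot 8 \left(-3 + \sqrt{3}\right) = 0 \left(-3 + \sqrt{3}\right) = 0$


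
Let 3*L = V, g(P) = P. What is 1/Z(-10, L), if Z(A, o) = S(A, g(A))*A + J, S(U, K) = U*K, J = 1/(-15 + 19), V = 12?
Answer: -4/3999 ≈ -0.0010002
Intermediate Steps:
J = ¼ (J = 1/4 = ¼ ≈ 0.25000)
S(U, K) = K*U
L = 4 (L = (⅓)*12 = 4)
Z(A, o) = ¼ + A³ (Z(A, o) = (A*A)*A + ¼ = A²*A + ¼ = A³ + ¼ = ¼ + A³)
1/Z(-10, L) = 1/(¼ + (-10)³) = 1/(¼ - 1000) = 1/(-3999/4) = -4/3999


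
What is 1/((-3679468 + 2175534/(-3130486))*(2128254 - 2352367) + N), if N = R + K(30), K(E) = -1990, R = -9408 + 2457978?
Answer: 1565243/1290729452710092423 ≈ 1.2127e-12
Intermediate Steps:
R = 2448570
N = 2446580 (N = 2448570 - 1990 = 2446580)
1/((-3679468 + 2175534/(-3130486))*(2128254 - 2352367) + N) = 1/((-3679468 + 2175534/(-3130486))*(2128254 - 2352367) + 2446580) = 1/((-3679468 + 2175534*(-1/3130486))*(-224113) + 2446580) = 1/((-3679468 - 1087767/1565243)*(-224113) + 2446580) = 1/(-5759262618491/1565243*(-224113) + 2446580) = 1/(1290725623217873483/1565243 + 2446580) = 1/(1290729452710092423/1565243) = 1565243/1290729452710092423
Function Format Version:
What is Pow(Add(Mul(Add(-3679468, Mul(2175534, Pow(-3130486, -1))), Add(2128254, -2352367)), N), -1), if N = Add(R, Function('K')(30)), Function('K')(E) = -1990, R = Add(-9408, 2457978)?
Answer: Rational(1565243, 1290729452710092423) ≈ 1.2127e-12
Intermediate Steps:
R = 2448570
N = 2446580 (N = Add(2448570, -1990) = 2446580)
Pow(Add(Mul(Add(-3679468, Mul(2175534, Pow(-3130486, -1))), Add(2128254, -2352367)), N), -1) = Pow(Add(Mul(Add(-3679468, Mul(2175534, Pow(-3130486, -1))), Add(2128254, -2352367)), 2446580), -1) = Pow(Add(Mul(Add(-3679468, Mul(2175534, Rational(-1, 3130486))), -224113), 2446580), -1) = Pow(Add(Mul(Add(-3679468, Rational(-1087767, 1565243)), -224113), 2446580), -1) = Pow(Add(Mul(Rational(-5759262618491, 1565243), -224113), 2446580), -1) = Pow(Add(Rational(1290725623217873483, 1565243), 2446580), -1) = Pow(Rational(1290729452710092423, 1565243), -1) = Rational(1565243, 1290729452710092423)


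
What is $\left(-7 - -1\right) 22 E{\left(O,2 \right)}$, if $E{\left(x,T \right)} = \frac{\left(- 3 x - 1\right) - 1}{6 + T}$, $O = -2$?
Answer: $-66$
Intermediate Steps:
$E{\left(x,T \right)} = \frac{-2 - 3 x}{6 + T}$ ($E{\left(x,T \right)} = \frac{\left(-1 - 3 x\right) - 1}{6 + T} = \frac{-2 - 3 x}{6 + T}$)
$\left(-7 - -1\right) 22 E{\left(O,2 \right)} = \left(-7 - -1\right) 22 \frac{-2 - -6}{6 + 2} = \left(-7 + 1\right) 22 \frac{-2 + 6}{8} = \left(-6\right) 22 \cdot \frac{1}{8} \cdot 4 = \left(-132\right) \frac{1}{2} = -66$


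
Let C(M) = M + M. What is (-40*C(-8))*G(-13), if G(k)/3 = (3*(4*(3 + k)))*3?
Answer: -691200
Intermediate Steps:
C(M) = 2*M
G(k) = 324 + 108*k (G(k) = 3*((3*(4*(3 + k)))*3) = 3*((3*(12 + 4*k))*3) = 3*((36 + 12*k)*3) = 3*(108 + 36*k) = 324 + 108*k)
(-40*C(-8))*G(-13) = (-80*(-8))*(324 + 108*(-13)) = (-40*(-16))*(324 - 1404) = 640*(-1080) = -691200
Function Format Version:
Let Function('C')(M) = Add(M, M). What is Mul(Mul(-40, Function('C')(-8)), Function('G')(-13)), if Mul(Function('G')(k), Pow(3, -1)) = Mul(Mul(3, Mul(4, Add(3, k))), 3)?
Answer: -691200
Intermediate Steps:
Function('C')(M) = Mul(2, M)
Function('G')(k) = Add(324, Mul(108, k)) (Function('G')(k) = Mul(3, Mul(Mul(3, Mul(4, Add(3, k))), 3)) = Mul(3, Mul(Mul(3, Add(12, Mul(4, k))), 3)) = Mul(3, Mul(Add(36, Mul(12, k)), 3)) = Mul(3, Add(108, Mul(36, k))) = Add(324, Mul(108, k)))
Mul(Mul(-40, Function('C')(-8)), Function('G')(-13)) = Mul(Mul(-40, Mul(2, -8)), Add(324, Mul(108, -13))) = Mul(Mul(-40, -16), Add(324, -1404)) = Mul(640, -1080) = -691200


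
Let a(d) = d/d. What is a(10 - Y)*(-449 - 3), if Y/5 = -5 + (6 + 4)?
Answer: -452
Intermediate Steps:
Y = 25 (Y = 5*(-5 + (6 + 4)) = 5*(-5 + 10) = 5*5 = 25)
a(d) = 1
a(10 - Y)*(-449 - 3) = 1*(-449 - 3) = 1*(-452) = -452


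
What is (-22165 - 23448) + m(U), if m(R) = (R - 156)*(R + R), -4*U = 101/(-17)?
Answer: -106518463/2312 ≈ -46072.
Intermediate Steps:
U = 101/68 (U = -101/(4*(-17)) = -101*(-1)/(4*17) = -1/4*(-101/17) = 101/68 ≈ 1.4853)
m(R) = 2*R*(-156 + R) (m(R) = (-156 + R)*(2*R) = 2*R*(-156 + R))
(-22165 - 23448) + m(U) = (-22165 - 23448) + 2*(101/68)*(-156 + 101/68) = -45613 + 2*(101/68)*(-10507/68) = -45613 - 1061207/2312 = -106518463/2312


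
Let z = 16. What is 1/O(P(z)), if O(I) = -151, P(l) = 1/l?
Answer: -1/151 ≈ -0.0066225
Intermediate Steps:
1/O(P(z)) = 1/(-151) = -1/151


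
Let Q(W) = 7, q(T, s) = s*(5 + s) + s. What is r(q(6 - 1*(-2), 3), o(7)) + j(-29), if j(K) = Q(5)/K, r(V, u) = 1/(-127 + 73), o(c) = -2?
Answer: -407/1566 ≈ -0.25990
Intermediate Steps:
q(T, s) = s + s*(5 + s)
r(V, u) = -1/54 (r(V, u) = 1/(-54) = -1/54)
j(K) = 7/K
r(q(6 - 1*(-2), 3), o(7)) + j(-29) = -1/54 + 7/(-29) = -1/54 + 7*(-1/29) = -1/54 - 7/29 = -407/1566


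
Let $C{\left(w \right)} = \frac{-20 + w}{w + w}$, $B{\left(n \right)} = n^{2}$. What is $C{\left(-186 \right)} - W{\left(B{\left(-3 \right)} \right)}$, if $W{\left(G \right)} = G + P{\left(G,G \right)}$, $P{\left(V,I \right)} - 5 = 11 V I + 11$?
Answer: $- \frac{170273}{186} \approx -915.45$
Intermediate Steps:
$P{\left(V,I \right)} = 16 + 11 I V$ ($P{\left(V,I \right)} = 5 + \left(11 V I + 11\right) = 5 + \left(11 I V + 11\right) = 5 + \left(11 + 11 I V\right) = 16 + 11 I V$)
$W{\left(G \right)} = 16 + G + 11 G^{2}$ ($W{\left(G \right)} = G + \left(16 + 11 G G\right) = G + \left(16 + 11 G^{2}\right) = 16 + G + 11 G^{2}$)
$C{\left(w \right)} = \frac{-20 + w}{2 w}$
$C{\left(-186 \right)} - W{\left(B{\left(-3 \right)} \right)} = \frac{-20 - 186}{2 \left(-186\right)} - \left(16 + \left(-3\right)^{2} + 11 \left(\left(-3\right)^{2}\right)^{2}\right) = \frac{1}{2} \left(- \frac{1}{186}\right) \left(-206\right) - \left(16 + 9 + 11 \cdot 9^{2}\right) = \frac{103}{186} - \left(16 + 9 + 11 \cdot 81\right) = \frac{103}{186} - \left(16 + 9 + 891\right) = \frac{103}{186} - 916 = - \frac{170273}{186}$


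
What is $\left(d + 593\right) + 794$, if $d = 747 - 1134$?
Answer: $1000$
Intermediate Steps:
$d = -387$ ($d = 747 - 1134 = -387$)
$\left(d + 593\right) + 794 = \left(-387 + 593\right) + 794 = 206 + 794 = 1000$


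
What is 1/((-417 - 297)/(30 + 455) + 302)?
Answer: 485/145756 ≈ 0.0033275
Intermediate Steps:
1/((-417 - 297)/(30 + 455) + 302) = 1/(-714/485 + 302) = 1/(145756/485) = 485/145756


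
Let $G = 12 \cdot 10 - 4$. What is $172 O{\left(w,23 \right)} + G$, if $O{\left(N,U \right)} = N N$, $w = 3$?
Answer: $1664$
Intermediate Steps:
$O{\left(N,U \right)} = N^{2}$
$G = 116$ ($G = 120 - 4 = 116$)
$172 O{\left(w,23 \right)} + G = 172 \cdot 3^{2} + 116 = 172 \cdot 9 + 116 = 1548 + 116 = 1664$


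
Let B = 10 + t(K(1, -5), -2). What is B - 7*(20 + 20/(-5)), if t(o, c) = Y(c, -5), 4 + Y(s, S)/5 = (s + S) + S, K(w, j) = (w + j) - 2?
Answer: -182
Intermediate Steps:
K(w, j) = -2 + j + w (K(w, j) = (j + w) - 2 = -2 + j + w)
Y(s, S) = -20 + 5*s + 10*S (Y(s, S) = -20 + 5*((s + S) + S) = -20 + 5*((S + s) + S) = -20 + 5*(s + 2*S) = -20 + (5*s + 10*S) = -20 + 5*s + 10*S)
t(o, c) = -70 + 5*c (t(o, c) = -20 + 5*c + 10*(-5) = -20 + 5*c - 50 = -70 + 5*c)
B = -70 (B = 10 + (-70 + 5*(-2)) = 10 + (-70 - 10) = 10 - 80 = -70)
B - 7*(20 + 20/(-5)) = -70 - 7*(20 + 20/(-5)) = -70 - 7*(20 + 20*(-⅕)) = -70 - 7*(20 - 4) = -70 - 7*16 = -70 - 112 = -182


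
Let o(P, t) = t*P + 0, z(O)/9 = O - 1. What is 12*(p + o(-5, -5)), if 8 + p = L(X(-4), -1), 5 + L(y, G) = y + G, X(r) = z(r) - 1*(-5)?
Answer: -348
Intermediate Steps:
z(O) = -9 + 9*O (z(O) = 9*(O - 1) = 9*(-1 + O) = -9 + 9*O)
X(r) = -4 + 9*r (X(r) = (-9 + 9*r) - 1*(-5) = (-9 + 9*r) + 5 = -4 + 9*r)
o(P, t) = P*t (o(P, t) = P*t + 0 = P*t)
L(y, G) = -5 + G + y (L(y, G) = -5 + (y + G) = -5 + (G + y) = -5 + G + y)
p = -54 (p = -8 + (-5 - 1 + (-4 + 9*(-4))) = -8 + (-5 - 1 + (-4 - 36)) = -8 + (-5 - 1 - 40) = -8 - 46 = -54)
12*(p + o(-5, -5)) = 12*(-54 - 5*(-5)) = 12*(-54 + 25) = 12*(-29) = -348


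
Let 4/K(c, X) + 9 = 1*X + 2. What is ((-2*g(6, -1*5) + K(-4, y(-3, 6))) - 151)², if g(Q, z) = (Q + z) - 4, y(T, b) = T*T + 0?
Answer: 20449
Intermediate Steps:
y(T, b) = T² (y(T, b) = T² + 0 = T²)
K(c, X) = 4/(-7 + X) (K(c, X) = 4/(-9 + (1*X + 2)) = 4/(-9 + (X + 2)) = 4/(-9 + (2 + X)) = 4/(-7 + X))
g(Q, z) = -4 + Q + z
((-2*g(6, -1*5) + K(-4, y(-3, 6))) - 151)² = ((-2*(-4 + 6 - 1*5) + 4/(-7 + (-3)²)) - 151)² = ((-2*(-4 + 6 - 5) + 4/(-7 + 9)) - 151)² = ((-2*(-3) + 4/2) - 151)² = ((6 + 4*(½)) - 151)² = ((6 + 2) - 151)² = (8 - 151)² = (-143)² = 20449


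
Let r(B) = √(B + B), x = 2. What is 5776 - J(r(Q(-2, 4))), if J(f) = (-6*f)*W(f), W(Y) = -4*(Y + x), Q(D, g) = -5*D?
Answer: 5296 - 96*√5 ≈ 5081.3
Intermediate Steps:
r(B) = √2*√B (r(B) = √(2*B) = √2*√B)
W(Y) = -8 - 4*Y (W(Y) = -4*(Y + 2) = -4*(2 + Y) = -8 - 4*Y)
J(f) = -6*f*(-8 - 4*f) (J(f) = (-6*f)*(-8 - 4*f) = -6*f*(-8 - 4*f))
5776 - J(r(Q(-2, 4))) = 5776 - 24*√2*√(-5*(-2))*(2 + √2*√(-5*(-2))) = 5776 - 24*√2*√10*(2 + √2*√10) = 5776 - 24*2*√5*(2 + 2*√5) = 5776 - 48*√5*(2 + 2*√5)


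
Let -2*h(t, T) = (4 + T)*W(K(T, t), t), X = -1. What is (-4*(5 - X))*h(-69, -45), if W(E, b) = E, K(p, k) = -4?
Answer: 1968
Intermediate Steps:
h(t, T) = 8 + 2*T (h(t, T) = -(4 + T)*(-4)/2 = -(-16 - 4*T)/2 = 8 + 2*T)
(-4*(5 - X))*h(-69, -45) = (-4*(5 - 1*(-1)))*(8 + 2*(-45)) = (-4*(5 + 1))*(8 - 90) = -4*6*(-82) = -24*(-82) = 1968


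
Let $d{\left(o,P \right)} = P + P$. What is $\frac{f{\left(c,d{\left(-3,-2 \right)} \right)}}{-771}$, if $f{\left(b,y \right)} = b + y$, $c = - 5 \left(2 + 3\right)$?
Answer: $\frac{29}{771} \approx 0.037614$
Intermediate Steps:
$c = -25$ ($c = \left(-5\right) 5 = -25$)
$d{\left(o,P \right)} = 2 P$
$\frac{f{\left(c,d{\left(-3,-2 \right)} \right)}}{-771} = \frac{-25 + 2 \left(-2\right)}{-771} = \left(-25 - 4\right) \left(- \frac{1}{771}\right) = \left(-29\right) \left(- \frac{1}{771}\right) = \frac{29}{771}$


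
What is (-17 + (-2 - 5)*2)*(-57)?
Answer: 1767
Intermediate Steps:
(-17 + (-2 - 5)*2)*(-57) = (-17 - 7*2)*(-57) = (-17 - 14)*(-57) = -31*(-57) = 1767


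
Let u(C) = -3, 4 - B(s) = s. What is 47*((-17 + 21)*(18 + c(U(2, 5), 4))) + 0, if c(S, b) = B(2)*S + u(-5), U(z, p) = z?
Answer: 3572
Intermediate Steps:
B(s) = 4 - s
c(S, b) = -3 + 2*S (c(S, b) = (4 - 1*2)*S - 3 = (4 - 2)*S - 3 = 2*S - 3 = -3 + 2*S)
47*((-17 + 21)*(18 + c(U(2, 5), 4))) + 0 = 47*((-17 + 21)*(18 + (-3 + 2*2))) + 0 = 47*(4*(18 + (-3 + 4))) + 0 = 47*(4*(18 + 1)) + 0 = 47*(4*19) + 0 = 47*76 + 0 = 3572 + 0 = 3572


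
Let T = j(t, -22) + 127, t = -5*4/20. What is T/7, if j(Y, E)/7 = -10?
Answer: 57/7 ≈ 8.1429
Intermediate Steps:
t = -1 (t = -20*1/20 = -1)
j(Y, E) = -70 (j(Y, E) = 7*(-10) = -70)
T = 57 (T = -70 + 127 = 57)
T/7 = 57/7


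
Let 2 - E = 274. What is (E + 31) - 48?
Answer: -289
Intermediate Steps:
E = -272 (E = 2 - 1*274 = 2 - 274 = -272)
(E + 31) - 48 = (-272 + 31) - 48 = -241 - 48 = -289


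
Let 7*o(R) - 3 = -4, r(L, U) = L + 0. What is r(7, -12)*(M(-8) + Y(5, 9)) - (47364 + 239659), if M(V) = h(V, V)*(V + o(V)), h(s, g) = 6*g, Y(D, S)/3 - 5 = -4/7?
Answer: -284194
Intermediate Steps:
r(L, U) = L
Y(D, S) = 93/7 (Y(D, S) = 15 + 3*(-4/7) = 15 - 12/7 = 93/7)
o(R) = -⅐ (o(R) = 3/7 + (⅐)*(-4) = 3/7 - 4/7 = -⅐)
M(V) = 6*V*(-⅐ + V) (M(V) = (6*V)*(V - ⅐) = (6*V)*(-⅐ + V) = 6*V*(-⅐ + V))
r(7, -12)*(M(-8) + Y(5, 9)) - (47364 + 239659) = 7*((6/7)*(-8)*(-1 + 7*(-8)) + 93/7) - (47364 + 239659) = 7*((6/7)*(-8)*(-1 - 56) + 93/7) - 1*287023 = 7*((6/7)*(-8)*(-57) + 93/7) - 287023 = 7*(2736/7 + 93/7) - 287023 = 7*(2829/7) - 287023 = 2829 - 287023 = -284194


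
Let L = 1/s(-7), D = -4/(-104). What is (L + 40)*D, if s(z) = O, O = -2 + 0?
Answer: 79/52 ≈ 1.5192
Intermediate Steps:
D = 1/26 (D = -4*(-1/104) = 1/26 ≈ 0.038462)
O = -2
s(z) = -2
L = -1/2 (L = 1/(-2) = -1/2 ≈ -0.50000)
(L + 40)*D = (-1/2 + 40)*(1/26) = (79/2)*(1/26) = 79/52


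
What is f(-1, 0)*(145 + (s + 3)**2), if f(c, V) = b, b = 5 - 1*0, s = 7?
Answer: 1225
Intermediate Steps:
b = 5 (b = 5 + 0 = 5)
f(c, V) = 5
f(-1, 0)*(145 + (s + 3)**2) = 5*(145 + (7 + 3)**2) = 5*(145 + 10**2) = 5*(145 + 100) = 5*245 = 1225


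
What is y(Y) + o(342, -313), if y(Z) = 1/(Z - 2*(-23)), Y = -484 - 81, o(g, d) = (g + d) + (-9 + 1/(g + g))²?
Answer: 8901013925/80939088 ≈ 109.97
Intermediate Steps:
o(g, d) = d + g + (-9 + 1/(2*g))² (o(g, d) = (d + g) + (-9 + 1/(2*g))² = d + g + (-9 + 1/(2*g))²)
Y = -565
y(Z) = 1/(46 + Z) (y(Z) = 1/(Z + 46) = 1/(46 + Z))
y(Y) + o(342, -313) = 1/(46 - 565) + (-313 + 342 + (¼)*(-1 + 18*342)²/342²) = 1/(-519) + (-313 + 342 + (¼)*(1/116964)*(-1 + 6156)²) = -1/519 + (-313 + 342 + (¼)*(1/116964)*6155²) = -1/519 + (-313 + 342 + (¼)*(1/116964)*37884025) = -1/519 + (-313 + 342 + 37884025/467856) = -1/519 + 51451849/467856 = 8901013925/80939088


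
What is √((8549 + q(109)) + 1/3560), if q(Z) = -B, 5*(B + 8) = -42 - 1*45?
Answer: √1086685194/356 ≈ 92.598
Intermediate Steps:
B = -127/5 (B = -8 + (-42 - 1*45)/5 = -8 + (-42 - 45)/5 = -8 + (⅕)*(-87) = -8 - 87/5 = -127/5 ≈ -25.400)
q(Z) = 127/5 (q(Z) = -1*(-127/5) = 127/5)
√((8549 + q(109)) + 1/3560) = √((8549 + 127/5) + 1/3560) = √(42872/5 + 1/3560) = √(6104973/712) = √1086685194/356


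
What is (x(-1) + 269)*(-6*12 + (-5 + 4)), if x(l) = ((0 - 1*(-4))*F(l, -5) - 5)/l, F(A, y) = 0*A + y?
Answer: -21462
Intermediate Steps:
F(A, y) = y (F(A, y) = 0 + y = y)
x(l) = -25/l (x(l) = ((0 - 1*(-4))*(-5) - 5)/l = ((0 + 4)*(-5) - 5)/l = (4*(-5) - 5)/l = (-20 - 5)/l = -25/l)
(x(-1) + 269)*(-6*12 + (-5 + 4)) = (-25/(-1) + 269)*(-6*12 + (-5 + 4)) = (-25*(-1) + 269)*(-72 - 1) = (25 + 269)*(-73) = 294*(-73) = -21462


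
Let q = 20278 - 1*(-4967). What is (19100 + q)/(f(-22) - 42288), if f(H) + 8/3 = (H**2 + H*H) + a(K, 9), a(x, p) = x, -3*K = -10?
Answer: -133035/123958 ≈ -1.0732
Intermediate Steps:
K = 10/3 (K = -1/3*(-10) = 10/3 ≈ 3.3333)
f(H) = 2/3 + 2*H**2 (f(H) = -8/3 + ((H**2 + H*H) + 10/3) = -8/3 + ((H**2 + H**2) + 10/3) = -8/3 + (2*H**2 + 10/3) = -8/3 + (10/3 + 2*H**2) = 2/3 + 2*H**2)
q = 25245 (q = 20278 + 4967 = 25245)
(19100 + q)/(f(-22) - 42288) = (19100 + 25245)/((2/3 + 2*(-22)**2) - 42288) = 44345/((2/3 + 2*484) - 42288) = 44345/((2/3 + 968) - 42288) = 44345/(2906/3 - 42288) = 44345/(-123958/3) = 44345*(-3/123958) = -133035/123958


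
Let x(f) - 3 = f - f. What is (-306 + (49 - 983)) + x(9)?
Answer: -1237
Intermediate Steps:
x(f) = 3 (x(f) = 3 + (f - f) = 3 + 0 = 3)
(-306 + (49 - 983)) + x(9) = (-306 + (49 - 983)) + 3 = (-306 - 934) + 3 = -1240 + 3 = -1237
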